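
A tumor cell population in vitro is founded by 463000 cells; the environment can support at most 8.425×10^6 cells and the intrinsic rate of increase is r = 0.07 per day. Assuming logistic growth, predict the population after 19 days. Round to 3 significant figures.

A = (K − N₀)/N₀ = (8.425×10^6 − 463000)/463000 = 17.197.
N(t) = K/(1 + A·e^(−rt)) = 8.425×10^6/(1 + 17.197×e^(−0.07×19)).
e^(−1.33) = 0.26448; denominator = 1 + 17.197×0.26448 = 5.5481.
N = 8.425×10^6/5.5481 = 1.518539×10^6.

1520000 cells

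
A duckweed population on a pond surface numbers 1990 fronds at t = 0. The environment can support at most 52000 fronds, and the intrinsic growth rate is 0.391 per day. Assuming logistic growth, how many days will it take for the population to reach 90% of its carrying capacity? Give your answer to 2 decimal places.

13.87 days

A = (K − N₀)/N₀ = (52000 − 1990)/1990 = 25.131.
Solve 52000/(1 + 25.131·e^(−0.391t)) = 46800: 1 + 25.131·e^(−0.391t) = 1.1111, so e^(−0.391t) = 0.00442134.
−0.391·t = ln(0.00442134) = -5.4213, so t = 5.4213/0.391 = 13.865.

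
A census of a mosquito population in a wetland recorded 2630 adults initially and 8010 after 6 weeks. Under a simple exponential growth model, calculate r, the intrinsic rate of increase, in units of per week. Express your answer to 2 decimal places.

From N(t) = N₀·e^(rt): e^(r·6) = 8010/2630 = 3.0456.
r·6 = ln(3.0456) = 1.1137, so r = 1.1137/6 = 0.18562.

0.19 per week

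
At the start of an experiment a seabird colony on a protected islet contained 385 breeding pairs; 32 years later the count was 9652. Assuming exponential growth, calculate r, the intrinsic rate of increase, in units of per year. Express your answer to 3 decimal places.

0.101 per year

From N(t) = N₀·e^(rt): e^(r·32) = 9652/385 = 25.07.
r·32 = ln(25.07) = 3.2217, so r = 3.2217/32 = 0.10068.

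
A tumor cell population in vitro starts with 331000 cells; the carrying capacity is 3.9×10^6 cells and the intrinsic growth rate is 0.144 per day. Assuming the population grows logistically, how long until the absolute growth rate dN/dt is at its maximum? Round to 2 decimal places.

16.51 days

Logistic growth is fastest at N = K/2 = 1.95×10^6.
A = (K − N₀)/N₀ = 10.782. Set K/(1 + A·e^(−rt)) = K/2 → A·e^(−rt) = 1.
e^(−0.144t) = 1/10.782 = 0.0927431, so t = ln(10.782)/0.144 = 2.3779/0.144 = 16.513.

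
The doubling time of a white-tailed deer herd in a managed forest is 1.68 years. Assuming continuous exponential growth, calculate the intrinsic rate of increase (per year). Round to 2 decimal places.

0.41 per year

r = ln(2)/t_d = 0.6931/1.68 = 0.41259.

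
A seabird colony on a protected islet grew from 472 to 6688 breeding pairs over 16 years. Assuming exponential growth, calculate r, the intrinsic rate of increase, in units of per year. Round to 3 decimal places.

From N(t) = N₀·e^(rt): e^(r·16) = 6688/472 = 14.169.
r·16 = ln(14.169) = 2.6511, so r = 2.6511/16 = 0.16569.

0.166 per year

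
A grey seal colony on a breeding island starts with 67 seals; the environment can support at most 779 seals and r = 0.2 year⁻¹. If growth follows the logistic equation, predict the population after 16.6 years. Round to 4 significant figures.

562.8 seals

A = (K − N₀)/N₀ = (779 − 67)/67 = 10.627.
N(t) = K/(1 + A·e^(−rt)) = 779/(1 + 10.627×e^(−0.2×16.6)).
e^(−3.32) = 0.036153; denominator = 1 + 10.627×0.036153 = 1.3842.
N = 779/1.3842 = 562.783.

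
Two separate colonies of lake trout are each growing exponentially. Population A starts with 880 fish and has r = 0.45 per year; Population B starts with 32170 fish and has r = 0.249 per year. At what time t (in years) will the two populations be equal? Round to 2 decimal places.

Set 880·e^(0.45t) = 32170·e^(0.249t).
e^((0.45 − 0.249)t) = 32170/880 → e^(0.201·t) = 36.557.
0.201·t = ln(36.557) = 3.5989, so t = 3.5989/0.201 = 17.905.

17.90 years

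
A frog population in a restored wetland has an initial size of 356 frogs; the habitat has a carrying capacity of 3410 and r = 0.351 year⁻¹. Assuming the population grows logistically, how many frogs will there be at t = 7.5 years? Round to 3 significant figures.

A = (K − N₀)/N₀ = (3410 − 356)/356 = 8.5787.
N(t) = K/(1 + A·e^(−rt)) = 3410/(1 + 8.5787×e^(−0.351×7.5)).
e^(−2.632) = 0.071898; denominator = 1 + 8.5787×0.071898 = 1.6168.
N = 3410/1.6168 = 2109.11.

2110 frogs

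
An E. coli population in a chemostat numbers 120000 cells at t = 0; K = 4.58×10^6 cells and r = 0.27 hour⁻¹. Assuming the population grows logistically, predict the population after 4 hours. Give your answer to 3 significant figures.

A = (K − N₀)/N₀ = (4.58×10^6 − 120000)/120000 = 37.167.
N(t) = K/(1 + A·e^(−rt)) = 4.58×10^6/(1 + 37.167×e^(−0.27×4)).
e^(−1.08) = 0.3396; denominator = 1 + 37.167×0.3396 = 13.622.
N = 4.58×10^6/13.622 = 336230.

336000 cells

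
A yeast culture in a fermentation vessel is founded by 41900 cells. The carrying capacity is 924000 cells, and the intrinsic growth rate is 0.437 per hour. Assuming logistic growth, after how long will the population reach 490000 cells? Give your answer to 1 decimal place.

A = (K − N₀)/N₀ = (924000 − 41900)/41900 = 21.053.
Solve 924000/(1 + 21.053·e^(−0.437t)) = 490000: 1 + 21.053·e^(−0.437t) = 1.8857, so e^(−0.437t) = 0.0420717.
−0.437·t = ln(0.0420717) = -3.1684, so t = 3.1684/0.437 = 7.2503.

7.3 hours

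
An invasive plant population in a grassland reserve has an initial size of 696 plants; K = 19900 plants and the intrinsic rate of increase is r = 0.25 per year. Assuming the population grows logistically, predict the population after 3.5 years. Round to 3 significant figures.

1590 plants

A = (K − N₀)/N₀ = (19900 − 696)/696 = 27.592.
N(t) = K/(1 + A·e^(−rt)) = 19900/(1 + 27.592×e^(−0.25×3.5)).
e^(−0.875) = 0.41686; denominator = 1 + 27.592×0.41686 = 12.502.
N = 19900/12.502 = 1591.74.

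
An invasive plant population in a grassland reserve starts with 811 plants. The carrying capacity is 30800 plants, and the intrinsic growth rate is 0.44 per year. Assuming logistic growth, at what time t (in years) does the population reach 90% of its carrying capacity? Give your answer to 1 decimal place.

A = (K − N₀)/N₀ = (30800 − 811)/811 = 36.978.
Solve 30800/(1 + 36.978·e^(−0.44t)) = 27720: 1 + 36.978·e^(−0.44t) = 1.1111, so e^(−0.44t) = 0.00300481.
−0.44·t = ln(0.00300481) = -5.8075, so t = 5.8075/0.44 = 13.199.

13.2 years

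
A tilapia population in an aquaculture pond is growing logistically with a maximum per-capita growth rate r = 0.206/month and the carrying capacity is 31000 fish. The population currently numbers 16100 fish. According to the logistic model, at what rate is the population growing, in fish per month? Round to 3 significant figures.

1590 fish per month

dN/dt = rN(1 − N/K) = 0.206 × 16100 × (1 − 16100/31000).
1 − 16100/31000 = 0.48065; dN/dt = 0.206 × 16100 × 0.48065 = 1594.1.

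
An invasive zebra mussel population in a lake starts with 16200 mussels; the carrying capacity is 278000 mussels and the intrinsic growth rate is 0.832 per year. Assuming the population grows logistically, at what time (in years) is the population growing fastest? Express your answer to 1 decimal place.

Logistic growth is fastest at N = K/2 = 139000.
A = (K − N₀)/N₀ = 16.16. Set K/(1 + A·e^(−rt)) = K/2 → A·e^(−rt) = 1.
e^(−0.832t) = 1/16.16 = 0.0618793, so t = ln(16.16)/0.832 = 2.7826/0.832 = 3.3444.

3.3 years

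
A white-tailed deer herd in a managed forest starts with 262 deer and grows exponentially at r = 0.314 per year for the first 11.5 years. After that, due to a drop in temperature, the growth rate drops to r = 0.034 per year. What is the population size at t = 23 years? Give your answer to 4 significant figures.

Phase 1: N(11.5) = 262·e^(0.314×11.5) = 262·e^3.611 = 9694.8.
Phase 2 runs for 23 − 11.5 = 11.5 years at r = 0.034.
N(23) = 9694.8·e^(0.034×11.5) = 9694.8·e^0.391 = 14333.4.

14330 deer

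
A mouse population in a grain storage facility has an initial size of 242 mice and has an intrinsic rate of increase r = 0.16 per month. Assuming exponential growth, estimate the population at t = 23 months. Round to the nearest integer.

9594 mice

N(t) = N₀·e^(rt) = 242 × e^(0.16×23) = 242 × e^3.68.
e^3.68 ≈ 39.646, so N ≈ 242 × 39.646 = 9594.43.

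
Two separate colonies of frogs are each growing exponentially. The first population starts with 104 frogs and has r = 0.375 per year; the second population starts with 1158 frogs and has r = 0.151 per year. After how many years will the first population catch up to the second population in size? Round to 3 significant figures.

Set 104·e^(0.375t) = 1158·e^(0.151t).
e^((0.375 − 0.151)t) = 1158/104 → e^(0.224·t) = 11.135.
0.224·t = ln(11.135) = 2.4101, so t = 2.4101/0.224 = 10.759.

10.8 years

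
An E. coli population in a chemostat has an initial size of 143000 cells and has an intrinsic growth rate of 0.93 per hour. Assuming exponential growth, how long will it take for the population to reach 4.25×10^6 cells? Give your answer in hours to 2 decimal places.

Set N₀·e^(rt) = 4.25×10^6: e^(0.93·t) = 4.25×10^6/143000 = 29.72.
0.93·t = ln(29.72) = 3.3918, so t = 3.3918/0.93 = 3.6471.

3.65 hours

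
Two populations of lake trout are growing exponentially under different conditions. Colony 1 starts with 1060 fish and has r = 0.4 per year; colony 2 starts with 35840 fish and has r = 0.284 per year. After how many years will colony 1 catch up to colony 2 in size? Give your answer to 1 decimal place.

Set 1060·e^(0.4t) = 35840·e^(0.284t).
e^((0.4 − 0.284)t) = 35840/1060 → e^(0.116·t) = 33.811.
0.116·t = ln(33.811) = 3.5208, so t = 3.5208/0.116 = 30.352.

30.4 years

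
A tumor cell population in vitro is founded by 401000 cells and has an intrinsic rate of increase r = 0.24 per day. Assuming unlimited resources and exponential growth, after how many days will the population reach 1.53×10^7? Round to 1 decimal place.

Set N₀·e^(rt) = 1.53×10^7: e^(0.24·t) = 1.53×10^7/401000 = 38.155.
0.24·t = ln(38.155) = 3.6416, so t = 3.6416/0.24 = 15.174.

15.2 days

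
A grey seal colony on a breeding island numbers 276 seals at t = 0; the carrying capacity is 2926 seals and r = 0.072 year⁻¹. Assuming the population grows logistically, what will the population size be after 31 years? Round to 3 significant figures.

1440 seals

A = (K − N₀)/N₀ = (2926 − 276)/276 = 9.6014.
N(t) = K/(1 + A·e^(−rt)) = 2926/(1 + 9.6014×e^(−0.072×31)).
e^(−2.232) = 0.10731; denominator = 1 + 9.6014×0.10731 = 2.0304.
N = 2926/2.0304 = 1441.12.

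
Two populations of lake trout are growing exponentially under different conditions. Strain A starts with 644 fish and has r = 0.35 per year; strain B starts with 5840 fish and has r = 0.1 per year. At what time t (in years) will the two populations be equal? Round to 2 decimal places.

8.82 years

Set 644·e^(0.35t) = 5840·e^(0.1t).
e^((0.35 − 0.1)t) = 5840/644 → e^(0.25·t) = 9.0683.
0.25·t = ln(9.0683) = 2.2048, so t = 2.2048/0.25 = 8.8191.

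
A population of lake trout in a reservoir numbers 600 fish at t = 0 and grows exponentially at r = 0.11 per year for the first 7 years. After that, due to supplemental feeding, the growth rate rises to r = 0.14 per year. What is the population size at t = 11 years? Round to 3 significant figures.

2270 fish

Phase 1: N(7) = 600·e^(0.11×7) = 600·e^0.77 = 1295.86.
Phase 2 runs for 11 − 7 = 4 years at r = 0.14.
N(11) = 1295.86·e^(0.14×4) = 1295.86·e^0.56 = 2268.63.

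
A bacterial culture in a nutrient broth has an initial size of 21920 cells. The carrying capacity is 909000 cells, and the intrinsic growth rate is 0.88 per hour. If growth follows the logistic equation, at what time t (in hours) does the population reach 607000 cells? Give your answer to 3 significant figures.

5.00 hours

A = (K − N₀)/N₀ = (909000 − 21920)/21920 = 40.469.
Solve 909000/(1 + 40.469·e^(−0.88t)) = 607000: 1 + 40.469·e^(−0.88t) = 1.4975, so e^(−0.88t) = 0.0122941.
−0.88·t = ln(0.0122941) = -4.3986, so t = 4.3986/0.88 = 4.9985.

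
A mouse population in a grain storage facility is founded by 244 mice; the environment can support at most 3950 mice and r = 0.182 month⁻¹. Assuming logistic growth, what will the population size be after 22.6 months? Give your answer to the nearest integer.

A = (K − N₀)/N₀ = (3950 − 244)/244 = 15.189.
N(t) = K/(1 + A·e^(−rt)) = 3950/(1 + 15.189×e^(−0.182×22.6)).
e^(−4.113) = 0.016355; denominator = 1 + 15.189×0.016355 = 1.2484.
N = 3950/1.2484 = 3164.02.

3164 mice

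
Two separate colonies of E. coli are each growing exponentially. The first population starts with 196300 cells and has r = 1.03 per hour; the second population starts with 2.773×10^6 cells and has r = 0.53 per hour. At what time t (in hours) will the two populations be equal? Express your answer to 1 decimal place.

Set 196300·e^(1.03t) = 2.773×10^6·e^(0.53t).
e^((1.03 − 0.53)t) = 2.773×10^6/196300 → e^(0.5·t) = 14.126.
0.5·t = ln(14.126) = 2.648, so t = 2.648/0.5 = 5.2961.

5.3 hours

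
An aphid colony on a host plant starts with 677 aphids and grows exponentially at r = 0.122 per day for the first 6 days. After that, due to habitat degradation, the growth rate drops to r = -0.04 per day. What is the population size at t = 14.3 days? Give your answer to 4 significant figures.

Phase 1: N(6) = 677·e^(0.122×6) = 677·e^0.732 = 1407.64.
Phase 2 runs for 14.3 − 6 = 8.3 days at r = -0.04.
N(14.3) = 1407.64·e^(-0.04×8.3) = 1407.64·e^-0.332 = 1009.97.

1010 aphids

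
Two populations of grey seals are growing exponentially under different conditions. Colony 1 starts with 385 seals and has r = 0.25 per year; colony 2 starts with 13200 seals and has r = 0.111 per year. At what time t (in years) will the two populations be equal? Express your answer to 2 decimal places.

25.43 years

Set 385·e^(0.25t) = 13200·e^(0.111t).
e^((0.25 − 0.111)t) = 13200/385 → e^(0.139·t) = 34.286.
0.139·t = ln(34.286) = 3.5347, so t = 3.5347/0.139 = 25.43.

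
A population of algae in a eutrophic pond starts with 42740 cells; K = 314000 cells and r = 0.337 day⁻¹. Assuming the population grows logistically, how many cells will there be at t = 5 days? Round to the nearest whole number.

A = (K − N₀)/N₀ = (314000 − 42740)/42740 = 6.3467.
N(t) = K/(1 + A·e^(−rt)) = 314000/(1 + 6.3467×e^(−0.337×5)).
e^(−1.685) = 0.18544; denominator = 1 + 6.3467×0.18544 = 2.177.
N = 314000/2.177 = 144237.

144237 cells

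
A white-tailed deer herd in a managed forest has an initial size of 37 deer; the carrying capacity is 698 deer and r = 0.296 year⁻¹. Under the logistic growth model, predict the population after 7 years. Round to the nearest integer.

215 deer

A = (K − N₀)/N₀ = (698 − 37)/37 = 17.865.
N(t) = K/(1 + A·e^(−rt)) = 698/(1 + 17.865×e^(−0.296×7)).
e^(−2.072) = 0.12593; denominator = 1 + 17.865×0.12593 = 3.2498.
N = 698/3.2498 = 214.783.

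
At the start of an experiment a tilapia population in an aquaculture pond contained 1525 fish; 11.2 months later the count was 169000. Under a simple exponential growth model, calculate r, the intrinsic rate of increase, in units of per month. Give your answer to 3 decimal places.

From N(t) = N₀·e^(rt): e^(r·11.2) = 169000/1525 = 110.82.
r·11.2 = ln(110.82) = 4.7079, so r = 4.7079/11.2 = 0.42035.

0.420 per month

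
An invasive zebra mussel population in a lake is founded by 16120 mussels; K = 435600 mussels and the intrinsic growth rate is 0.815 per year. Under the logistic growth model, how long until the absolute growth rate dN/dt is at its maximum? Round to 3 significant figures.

4.00 years

Logistic growth is fastest at N = K/2 = 217800.
A = (K − N₀)/N₀ = 26.022. Set K/(1 + A·e^(−rt)) = K/2 → A·e^(−rt) = 1.
e^(−0.815t) = 1/26.022 = 0.0384285, so t = ln(26.022)/0.815 = 3.259/0.815 = 3.9987.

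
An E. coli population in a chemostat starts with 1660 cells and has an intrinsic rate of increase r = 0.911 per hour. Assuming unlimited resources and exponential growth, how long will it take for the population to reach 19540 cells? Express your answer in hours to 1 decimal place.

2.7 hours

Set N₀·e^(rt) = 19540: e^(0.911·t) = 19540/1660 = 11.771.
0.911·t = ln(11.771) = 2.4656, so t = 2.4656/0.911 = 2.7065.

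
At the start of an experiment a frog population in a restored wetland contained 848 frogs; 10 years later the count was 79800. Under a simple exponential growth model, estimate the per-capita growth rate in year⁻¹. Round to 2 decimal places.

0.45 per year

From N(t) = N₀·e^(rt): e^(r·10) = 79800/848 = 94.104.
r·10 = ln(94.104) = 4.5444, so r = 4.5444/10 = 0.45444.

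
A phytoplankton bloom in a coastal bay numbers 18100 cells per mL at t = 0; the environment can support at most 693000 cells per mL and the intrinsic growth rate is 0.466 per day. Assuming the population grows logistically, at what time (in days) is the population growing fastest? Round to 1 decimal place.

7.8 days

Logistic growth is fastest at N = K/2 = 346500.
A = (K − N₀)/N₀ = 37.287. Set K/(1 + A·e^(−rt)) = K/2 → A·e^(−rt) = 1.
e^(−0.466t) = 1/37.287 = 0.0268188, so t = ln(37.287)/0.466 = 3.6187/0.466 = 7.7653.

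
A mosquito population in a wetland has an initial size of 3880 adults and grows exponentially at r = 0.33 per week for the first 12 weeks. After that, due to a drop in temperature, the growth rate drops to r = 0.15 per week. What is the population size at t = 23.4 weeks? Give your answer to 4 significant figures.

1125000 adults

Phase 1: N(12) = 3880·e^(0.33×12) = 3880·e^3.96 = 203534.
Phase 2 runs for 23.4 − 12 = 11.4 weeks at r = 0.15.
N(23.4) = 203534·e^(0.15×11.4) = 203534·e^1.71 = 1.125334×10^6.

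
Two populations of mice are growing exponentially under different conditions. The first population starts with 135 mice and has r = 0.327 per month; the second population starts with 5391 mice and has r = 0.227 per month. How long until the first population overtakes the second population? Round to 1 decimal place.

36.9 months

Set 135·e^(0.327t) = 5391·e^(0.227t).
e^((0.327 − 0.227)t) = 5391/135 → e^(0.1·t) = 39.933.
0.1·t = ln(39.933) = 3.6872, so t = 3.6872/0.1 = 36.872.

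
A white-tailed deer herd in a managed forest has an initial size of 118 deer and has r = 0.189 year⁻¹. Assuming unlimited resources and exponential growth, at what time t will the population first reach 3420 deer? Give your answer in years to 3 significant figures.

Set N₀·e^(rt) = 3420: e^(0.189·t) = 3420/118 = 28.983.
0.189·t = ln(28.983) = 3.3667, so t = 3.3667/0.189 = 17.813.

17.8 years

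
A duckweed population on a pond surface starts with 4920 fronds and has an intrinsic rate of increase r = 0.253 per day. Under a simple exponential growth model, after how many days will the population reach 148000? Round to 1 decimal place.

Set N₀·e^(rt) = 148000: e^(0.253·t) = 148000/4920 = 30.081.
0.253·t = ln(30.081) = 3.4039, so t = 3.4039/0.253 = 13.454.

13.5 days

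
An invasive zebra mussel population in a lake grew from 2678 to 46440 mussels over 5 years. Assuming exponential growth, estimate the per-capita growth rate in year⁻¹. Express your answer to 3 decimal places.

From N(t) = N₀·e^(rt): e^(r·5) = 46440/2678 = 17.341.
r·5 = ln(17.341) = 2.8531, so r = 2.8531/5 = 0.57062.

0.571 per year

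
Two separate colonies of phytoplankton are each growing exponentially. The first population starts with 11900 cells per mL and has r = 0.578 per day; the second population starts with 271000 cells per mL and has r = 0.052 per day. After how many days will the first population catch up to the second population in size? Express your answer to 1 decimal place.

5.9 days

Set 11900·e^(0.578t) = 271000·e^(0.052t).
e^((0.578 − 0.052)t) = 271000/11900 → e^(0.526·t) = 22.773.
0.526·t = ln(22.773) = 3.1256, so t = 3.1256/0.526 = 5.9422.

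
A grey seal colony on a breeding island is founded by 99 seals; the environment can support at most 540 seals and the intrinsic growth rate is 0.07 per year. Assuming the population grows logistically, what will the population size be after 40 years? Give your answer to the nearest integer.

425 seals

A = (K − N₀)/N₀ = (540 − 99)/99 = 4.4545.
N(t) = K/(1 + A·e^(−rt)) = 540/(1 + 4.4545×e^(−0.07×40)).
e^(−2.8) = 0.06081; denominator = 1 + 4.4545×0.06081 = 1.2709.
N = 540/1.2709 = 424.902.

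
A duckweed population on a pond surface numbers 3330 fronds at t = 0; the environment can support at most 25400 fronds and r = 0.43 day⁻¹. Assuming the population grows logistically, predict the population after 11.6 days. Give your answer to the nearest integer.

24302 fronds

A = (K − N₀)/N₀ = (25400 − 3330)/3330 = 6.6276.
N(t) = K/(1 + A·e^(−rt)) = 25400/(1 + 6.6276×e^(−0.43×11.6)).
e^(−4.988) = 0.0068193; denominator = 1 + 6.6276×0.0068193 = 1.0452.
N = 25400/1.0452 = 24301.7.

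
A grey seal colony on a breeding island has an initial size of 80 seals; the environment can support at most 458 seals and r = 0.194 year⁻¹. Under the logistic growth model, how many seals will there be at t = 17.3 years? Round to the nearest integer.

393 seals

A = (K − N₀)/N₀ = (458 − 80)/80 = 4.725.
N(t) = K/(1 + A·e^(−rt)) = 458/(1 + 4.725×e^(−0.194×17.3)).
e^(−3.356) = 0.034868; denominator = 1 + 4.725×0.034868 = 1.1647.
N = 458/1.1647 = 393.218.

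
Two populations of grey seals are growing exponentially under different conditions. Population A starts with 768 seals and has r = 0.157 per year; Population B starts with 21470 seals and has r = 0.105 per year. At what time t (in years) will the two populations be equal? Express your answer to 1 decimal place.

Set 768·e^(0.157t) = 21470·e^(0.105t).
e^((0.157 − 0.105)t) = 21470/768 → e^(0.052·t) = 27.956.
0.052·t = ln(27.956) = 3.3306, so t = 3.3306/0.052 = 64.05.

64.1 years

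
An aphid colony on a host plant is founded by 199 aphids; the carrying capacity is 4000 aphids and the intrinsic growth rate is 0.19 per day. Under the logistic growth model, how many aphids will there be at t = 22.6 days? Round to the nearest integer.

A = (K − N₀)/N₀ = (4000 − 199)/199 = 19.101.
N(t) = K/(1 + A·e^(−rt)) = 4000/(1 + 19.101×e^(−0.19×22.6)).
e^(−4.294) = 0.01365; denominator = 1 + 19.101×0.01365 = 1.2607.
N = 4000/1.2607 = 3172.78.

3173 aphids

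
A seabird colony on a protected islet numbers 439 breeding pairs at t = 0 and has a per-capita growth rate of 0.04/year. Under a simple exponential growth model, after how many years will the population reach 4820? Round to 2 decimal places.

Set N₀·e^(rt) = 4820: e^(0.04·t) = 4820/439 = 10.979.
0.04·t = ln(10.979) = 2.396, so t = 2.396/0.04 = 59.901.

59.90 years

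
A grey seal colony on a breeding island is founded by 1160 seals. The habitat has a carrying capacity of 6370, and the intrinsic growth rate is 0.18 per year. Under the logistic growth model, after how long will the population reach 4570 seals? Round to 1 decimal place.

13.5 years

A = (K − N₀)/N₀ = (6370 − 1160)/1160 = 4.4914.
Solve 6370/(1 + 4.4914·e^(−0.18t)) = 4570: 1 + 4.4914·e^(−0.18t) = 1.3939, so e^(−0.18t) = 0.0876954.
−0.18·t = ln(0.0876954) = -2.4339, so t = 2.4339/0.18 = 13.522.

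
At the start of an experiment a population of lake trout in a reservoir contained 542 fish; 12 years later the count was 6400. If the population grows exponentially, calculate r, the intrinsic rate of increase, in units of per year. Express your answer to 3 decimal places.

From N(t) = N₀·e^(rt): e^(r·12) = 6400/542 = 11.808.
r·12 = ln(11.808) = 2.4688, so r = 2.4688/12 = 0.20573.

0.206 per year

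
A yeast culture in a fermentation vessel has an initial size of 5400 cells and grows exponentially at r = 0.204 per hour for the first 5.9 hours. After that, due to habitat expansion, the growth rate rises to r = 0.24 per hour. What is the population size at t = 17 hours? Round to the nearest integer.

258268 cells

Phase 1: N(5.9) = 5400·e^(0.204×5.9) = 5400·e^1.204 = 17993.3.
Phase 2 runs for 17 − 5.9 = 11.1 hours at r = 0.24.
N(17) = 17993.3·e^(0.24×11.1) = 17993.3·e^2.664 = 258268.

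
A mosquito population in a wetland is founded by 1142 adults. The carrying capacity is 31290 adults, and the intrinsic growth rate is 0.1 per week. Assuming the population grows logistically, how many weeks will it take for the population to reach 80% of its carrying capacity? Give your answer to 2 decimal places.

46.60 weeks

A = (K − N₀)/N₀ = (31290 − 1142)/1142 = 26.399.
Solve 31290/(1 + 26.399·e^(−0.1t)) = 25032: 1 + 26.399·e^(−0.1t) = 1.25, so e^(−0.1t) = 0.00946995.
−0.1·t = ln(0.00946995) = -4.6596, so t = 4.6596/0.1 = 46.596.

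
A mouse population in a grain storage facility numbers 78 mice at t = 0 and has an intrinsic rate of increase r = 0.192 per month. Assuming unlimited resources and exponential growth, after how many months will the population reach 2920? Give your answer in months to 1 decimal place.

18.9 months

Set N₀·e^(rt) = 2920: e^(0.192·t) = 2920/78 = 37.436.
0.192·t = ln(37.436) = 3.6226, so t = 3.6226/0.192 = 18.868.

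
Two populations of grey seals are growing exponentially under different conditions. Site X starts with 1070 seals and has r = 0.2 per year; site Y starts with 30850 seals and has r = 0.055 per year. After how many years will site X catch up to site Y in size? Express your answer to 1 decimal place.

23.2 years

Set 1070·e^(0.2t) = 30850·e^(0.055t).
e^((0.2 − 0.055)t) = 30850/1070 → e^(0.145·t) = 28.832.
0.145·t = ln(28.832) = 3.3615, so t = 3.3615/0.145 = 23.183.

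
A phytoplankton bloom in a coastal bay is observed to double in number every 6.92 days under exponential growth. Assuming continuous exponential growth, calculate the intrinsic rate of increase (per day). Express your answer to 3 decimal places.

0.100 per day

r = ln(2)/t_d = 0.6931/6.92 = 0.10017.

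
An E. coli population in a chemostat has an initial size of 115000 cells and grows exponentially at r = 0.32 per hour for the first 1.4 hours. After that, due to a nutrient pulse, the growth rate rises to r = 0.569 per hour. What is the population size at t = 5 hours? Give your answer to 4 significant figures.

Phase 1: N(1.4) = 115000·e^(0.32×1.4) = 115000·e^0.448 = 179996.
Phase 2 runs for 5 − 1.4 = 3.6 hours at r = 0.569.
N(5) = 179996·e^(0.569×3.6) = 179996·e^2.048 = 1.395952×10^6.

1396000 cells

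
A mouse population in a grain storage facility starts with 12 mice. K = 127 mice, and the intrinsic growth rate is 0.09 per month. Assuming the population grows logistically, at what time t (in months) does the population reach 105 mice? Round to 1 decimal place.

42.5 months

A = (K − N₀)/N₀ = (127 − 12)/12 = 9.5833.
Solve 127/(1 + 9.5833·e^(−0.09t)) = 105: 1 + 9.5833·e^(−0.09t) = 1.2095, so e^(−0.09t) = 0.0218634.
−0.09·t = ln(0.0218634) = -3.8229, so t = 3.8229/0.09 = 42.477.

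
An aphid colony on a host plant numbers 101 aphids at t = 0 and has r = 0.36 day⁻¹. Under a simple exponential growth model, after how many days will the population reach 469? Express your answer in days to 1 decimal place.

4.3 days

Set N₀·e^(rt) = 469: e^(0.36·t) = 469/101 = 4.6436.
0.36·t = ln(4.6436) = 1.5355, so t = 1.5355/0.36 = 4.2652.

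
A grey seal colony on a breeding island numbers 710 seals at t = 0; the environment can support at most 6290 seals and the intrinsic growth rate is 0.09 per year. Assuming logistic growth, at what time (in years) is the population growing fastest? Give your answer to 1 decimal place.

Logistic growth is fastest at N = K/2 = 3145.
A = (K − N₀)/N₀ = 7.8592. Set K/(1 + A·e^(−rt)) = K/2 → A·e^(−rt) = 1.
e^(−0.09t) = 1/7.8592 = 0.12724, so t = ln(7.8592)/0.09 = 2.0617/0.09 = 22.908.

22.9 years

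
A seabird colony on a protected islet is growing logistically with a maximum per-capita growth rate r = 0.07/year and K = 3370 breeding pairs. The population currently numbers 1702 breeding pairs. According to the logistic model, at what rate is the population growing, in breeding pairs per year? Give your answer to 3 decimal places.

58.969 breeding pairs per year

dN/dt = rN(1 − N/K) = 0.07 × 1702 × (1 − 1702/3370).
1 − 1702/3370 = 0.49496; dN/dt = 0.07 × 1702 × 0.49496 = 58.969.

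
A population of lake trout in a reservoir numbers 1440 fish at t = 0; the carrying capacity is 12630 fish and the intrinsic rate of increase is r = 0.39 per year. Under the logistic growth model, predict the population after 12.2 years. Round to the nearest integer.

11840 fish

A = (K − N₀)/N₀ = (12630 − 1440)/1440 = 7.7708.
N(t) = K/(1 + A·e^(−rt)) = 12630/(1 + 7.7708×e^(−0.39×12.2)).
e^(−4.758) = 0.0085828; denominator = 1 + 7.7708×0.0085828 = 1.0667.
N = 12630/1.0667 = 11840.3.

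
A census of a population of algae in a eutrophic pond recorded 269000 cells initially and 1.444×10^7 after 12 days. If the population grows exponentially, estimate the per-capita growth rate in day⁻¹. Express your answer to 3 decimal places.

0.332 per day

From N(t) = N₀·e^(rt): e^(r·12) = 1.444×10^7/269000 = 53.68.
r·12 = ln(53.68) = 3.983, so r = 3.983/12 = 0.33192.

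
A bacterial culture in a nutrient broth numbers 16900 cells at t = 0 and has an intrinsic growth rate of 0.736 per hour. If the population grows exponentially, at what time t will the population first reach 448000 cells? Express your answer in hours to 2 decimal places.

4.45 hours

Set N₀·e^(rt) = 448000: e^(0.736·t) = 448000/16900 = 26.509.
0.736·t = ln(26.509) = 3.2775, so t = 3.2775/0.736 = 4.4531.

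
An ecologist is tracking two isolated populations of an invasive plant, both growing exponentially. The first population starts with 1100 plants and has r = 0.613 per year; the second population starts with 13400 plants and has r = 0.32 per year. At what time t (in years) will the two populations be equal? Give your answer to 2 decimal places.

8.53 years

Set 1100·e^(0.613t) = 13400·e^(0.32t).
e^((0.613 − 0.32)t) = 13400/1100 → e^(0.293·t) = 12.182.
0.293·t = ln(12.182) = 2.4999, so t = 2.4999/0.293 = 8.5322.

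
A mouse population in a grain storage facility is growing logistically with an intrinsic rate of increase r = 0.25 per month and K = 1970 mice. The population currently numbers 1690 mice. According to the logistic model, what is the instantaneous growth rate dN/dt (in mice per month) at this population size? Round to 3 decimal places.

60.051 mice per month

dN/dt = rN(1 − N/K) = 0.25 × 1690 × (1 − 1690/1970).
1 − 1690/1970 = 0.14213; dN/dt = 0.25 × 1690 × 0.14213 = 60.051.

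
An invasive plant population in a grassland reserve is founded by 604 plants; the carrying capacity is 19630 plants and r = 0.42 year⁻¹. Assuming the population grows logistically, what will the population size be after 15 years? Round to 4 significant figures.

18560 plants

A = (K − N₀)/N₀ = (19630 − 604)/604 = 31.5.
N(t) = K/(1 + A·e^(−rt)) = 19630/(1 + 31.5×e^(−0.42×15)).
e^(−6.3) = 0.0018363; denominator = 1 + 31.5×0.0018363 = 1.0578.
N = 19630/1.0578 = 18556.6.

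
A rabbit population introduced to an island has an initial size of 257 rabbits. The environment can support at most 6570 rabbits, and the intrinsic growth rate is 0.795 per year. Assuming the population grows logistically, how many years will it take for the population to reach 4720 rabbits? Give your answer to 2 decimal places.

A = (K − N₀)/N₀ = (6570 − 257)/257 = 24.564.
Solve 6570/(1 + 24.564·e^(−0.795t)) = 4720: 1 + 24.564·e^(−0.795t) = 1.3919, so e^(−0.795t) = 0.0159561.
−0.795·t = ln(0.0159561) = -4.1379, so t = 4.1379/0.795 = 5.2049.

5.20 years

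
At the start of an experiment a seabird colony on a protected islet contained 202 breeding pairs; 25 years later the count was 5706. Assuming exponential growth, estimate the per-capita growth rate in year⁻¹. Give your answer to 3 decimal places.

0.134 per year

From N(t) = N₀·e^(rt): e^(r·25) = 5706/202 = 28.248.
r·25 = ln(28.248) = 3.341, so r = 3.341/25 = 0.13364.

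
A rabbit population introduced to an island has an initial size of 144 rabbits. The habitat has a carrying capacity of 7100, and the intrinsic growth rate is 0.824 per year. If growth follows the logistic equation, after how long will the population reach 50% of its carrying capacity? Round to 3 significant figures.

4.71 years

A = (K − N₀)/N₀ = (7100 − 144)/144 = 48.306.
Solve 7100/(1 + 48.306·e^(−0.824t)) = 3550: 1 + 48.306·e^(−0.824t) = 2, so e^(−0.824t) = 0.0207016.
−0.824·t = ln(0.0207016) = -3.8775, so t = 3.8775/0.824 = 4.7058.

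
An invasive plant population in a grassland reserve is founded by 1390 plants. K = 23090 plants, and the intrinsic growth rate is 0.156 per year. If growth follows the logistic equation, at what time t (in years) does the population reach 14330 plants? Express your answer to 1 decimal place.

20.8 years

A = (K − N₀)/N₀ = (23090 − 1390)/1390 = 15.612.
Solve 23090/(1 + 15.612·e^(−0.156t)) = 14330: 1 + 15.612·e^(−0.156t) = 1.6113, so e^(−0.156t) = 0.0391573.
−0.156·t = ln(0.0391573) = -3.2402, so t = 3.2402/0.156 = 20.77.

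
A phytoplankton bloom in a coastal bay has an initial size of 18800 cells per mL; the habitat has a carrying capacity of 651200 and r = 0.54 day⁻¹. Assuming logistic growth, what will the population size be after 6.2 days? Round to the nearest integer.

A = (K − N₀)/N₀ = (651200 − 18800)/18800 = 33.638.
N(t) = K/(1 + A·e^(−rt)) = 651200/(1 + 33.638×e^(−0.54×6.2)).
e^(−3.348) = 0.035155; denominator = 1 + 33.638×0.035155 = 2.1825.
N = 651200/2.1825 = 298368.

298368 cells per mL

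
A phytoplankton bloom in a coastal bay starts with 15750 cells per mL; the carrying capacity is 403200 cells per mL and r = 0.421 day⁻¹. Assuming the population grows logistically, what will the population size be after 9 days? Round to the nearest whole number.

A = (K − N₀)/N₀ = (403200 − 15750)/15750 = 24.6.
N(t) = K/(1 + A·e^(−rt)) = 403200/(1 + 24.6×e^(−0.421×9)).
e^(−3.789) = 0.022618; denominator = 1 + 24.6×0.022618 = 1.5564.
N = 403200/1.5564 = 259058.

259058 cells per mL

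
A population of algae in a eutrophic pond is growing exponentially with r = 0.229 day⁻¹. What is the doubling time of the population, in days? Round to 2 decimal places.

Doubling time t_d = ln(2)/r = 0.6931/0.229 = 3.0268.

3.03 days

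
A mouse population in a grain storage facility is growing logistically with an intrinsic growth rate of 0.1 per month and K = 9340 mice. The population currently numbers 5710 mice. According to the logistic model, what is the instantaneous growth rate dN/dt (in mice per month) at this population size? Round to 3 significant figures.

222 mice per month

dN/dt = rN(1 − N/K) = 0.1 × 5710 × (1 − 5710/9340).
1 − 5710/9340 = 0.38865; dN/dt = 0.1 × 5710 × 0.38865 = 221.92.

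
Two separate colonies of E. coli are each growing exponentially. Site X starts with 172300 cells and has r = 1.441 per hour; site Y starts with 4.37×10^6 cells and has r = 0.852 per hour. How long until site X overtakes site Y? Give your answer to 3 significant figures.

5.49 hours

Set 172300·e^(1.441t) = 4.37×10^6·e^(0.852t).
e^((1.441 − 0.852)t) = 4.37×10^6/172300 → e^(0.589·t) = 25.363.
0.589·t = ln(25.363) = 3.2333, so t = 3.2333/0.589 = 5.4894.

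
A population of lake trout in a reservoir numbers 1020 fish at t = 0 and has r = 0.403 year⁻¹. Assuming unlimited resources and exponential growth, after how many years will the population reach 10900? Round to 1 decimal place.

Set N₀·e^(rt) = 10900: e^(0.403·t) = 10900/1020 = 10.686.
0.403·t = ln(10.686) = 2.369, so t = 2.369/0.403 = 5.8783.

5.9 years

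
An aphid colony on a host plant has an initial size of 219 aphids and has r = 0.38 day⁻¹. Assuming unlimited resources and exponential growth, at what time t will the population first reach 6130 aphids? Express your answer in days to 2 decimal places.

Set N₀·e^(rt) = 6130: e^(0.38·t) = 6130/219 = 27.991.
0.38·t = ln(27.991) = 3.3319, so t = 3.3319/0.38 = 8.7681.

8.77 days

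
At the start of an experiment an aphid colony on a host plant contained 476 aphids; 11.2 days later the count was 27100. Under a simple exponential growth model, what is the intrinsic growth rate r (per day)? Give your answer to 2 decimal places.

From N(t) = N₀·e^(rt): e^(r·11.2) = 27100/476 = 56.933.
r·11.2 = ln(56.933) = 4.0419, so r = 4.0419/11.2 = 0.36088.

0.36 per day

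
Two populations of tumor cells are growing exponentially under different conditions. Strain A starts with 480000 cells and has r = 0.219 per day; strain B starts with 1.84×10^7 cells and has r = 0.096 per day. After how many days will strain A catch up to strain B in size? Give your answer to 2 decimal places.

29.64 days

Set 480000·e^(0.219t) = 1.84×10^7·e^(0.096t).
e^((0.219 − 0.096)t) = 1.84×10^7/480000 → e^(0.123·t) = 38.333.
0.123·t = ln(38.333) = 3.6463, so t = 3.6463/0.123 = 29.645.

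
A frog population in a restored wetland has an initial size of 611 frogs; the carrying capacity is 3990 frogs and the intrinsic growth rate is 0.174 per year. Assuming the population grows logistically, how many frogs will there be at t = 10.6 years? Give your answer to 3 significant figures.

A = (K − N₀)/N₀ = (3990 − 611)/611 = 5.5303.
N(t) = K/(1 + A·e^(−rt)) = 3990/(1 + 5.5303×e^(−0.174×10.6)).
e^(−1.844) = 0.15812; denominator = 1 + 5.5303×0.15812 = 1.8744.
N = 3990/1.8744 = 2128.63.

2130 frogs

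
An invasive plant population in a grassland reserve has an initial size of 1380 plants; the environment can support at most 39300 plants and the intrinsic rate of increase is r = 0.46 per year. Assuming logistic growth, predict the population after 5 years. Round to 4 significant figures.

A = (K − N₀)/N₀ = (39300 − 1380)/1380 = 27.478.
N(t) = K/(1 + A·e^(−rt)) = 39300/(1 + 27.478×e^(−0.46×5)).
e^(−2.3) = 0.10026; denominator = 1 + 27.478×0.10026 = 3.7549.
N = 39300/3.7549 = 10466.2.

10470 plants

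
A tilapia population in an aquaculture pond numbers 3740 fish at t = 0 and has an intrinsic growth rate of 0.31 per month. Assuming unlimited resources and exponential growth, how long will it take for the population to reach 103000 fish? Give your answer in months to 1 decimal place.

10.7 months

Set N₀·e^(rt) = 103000: e^(0.31·t) = 103000/3740 = 27.54.
0.31·t = ln(27.54) = 3.3156, so t = 3.3156/0.31 = 10.696.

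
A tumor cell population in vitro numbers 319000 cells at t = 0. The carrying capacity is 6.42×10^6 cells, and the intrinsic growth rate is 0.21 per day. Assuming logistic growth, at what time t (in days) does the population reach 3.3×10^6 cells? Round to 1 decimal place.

14.3 days

A = (K − N₀)/N₀ = (6.42×10^6 − 319000)/319000 = 19.125.
Solve 6.42×10^6/(1 + 19.125·e^(−0.21t)) = 3.3×10^6: 1 + 19.125·e^(−0.21t) = 1.9455, so e^(−0.21t) = 0.0494345.
−0.21·t = ln(0.0494345) = -3.0071, so t = 3.0071/0.21 = 14.32.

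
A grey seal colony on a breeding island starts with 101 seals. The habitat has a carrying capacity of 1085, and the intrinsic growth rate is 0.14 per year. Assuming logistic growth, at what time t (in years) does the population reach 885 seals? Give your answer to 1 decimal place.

A = (K − N₀)/N₀ = (1085 − 101)/101 = 9.7426.
Solve 1085/(1 + 9.7426·e^(−0.14t)) = 885: 1 + 9.7426·e^(−0.14t) = 1.226, so e^(−0.14t) = 0.023196.
−0.14·t = ln(0.023196) = -3.7638, so t = 3.7638/0.14 = 26.884.

26.9 years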